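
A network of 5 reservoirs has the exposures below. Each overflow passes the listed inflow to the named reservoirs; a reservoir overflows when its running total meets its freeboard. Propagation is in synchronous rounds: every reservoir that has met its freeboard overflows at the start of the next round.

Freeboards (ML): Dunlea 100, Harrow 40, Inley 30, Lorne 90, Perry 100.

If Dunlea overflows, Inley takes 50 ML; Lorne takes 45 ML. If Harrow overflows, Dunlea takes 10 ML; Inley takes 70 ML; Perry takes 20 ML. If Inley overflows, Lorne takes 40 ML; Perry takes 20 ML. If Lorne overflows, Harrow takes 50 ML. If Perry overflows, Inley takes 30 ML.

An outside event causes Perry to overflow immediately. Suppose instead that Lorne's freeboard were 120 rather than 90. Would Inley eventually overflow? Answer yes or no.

yes

With Lorne's freeboard at 120:
Round 1 — Perry overflows (initial).
  Inley: +30 → 30 ≥ 30
Round 2 — Inley overflows.
  Lorne: +40 → 40 < 120
No further overflows.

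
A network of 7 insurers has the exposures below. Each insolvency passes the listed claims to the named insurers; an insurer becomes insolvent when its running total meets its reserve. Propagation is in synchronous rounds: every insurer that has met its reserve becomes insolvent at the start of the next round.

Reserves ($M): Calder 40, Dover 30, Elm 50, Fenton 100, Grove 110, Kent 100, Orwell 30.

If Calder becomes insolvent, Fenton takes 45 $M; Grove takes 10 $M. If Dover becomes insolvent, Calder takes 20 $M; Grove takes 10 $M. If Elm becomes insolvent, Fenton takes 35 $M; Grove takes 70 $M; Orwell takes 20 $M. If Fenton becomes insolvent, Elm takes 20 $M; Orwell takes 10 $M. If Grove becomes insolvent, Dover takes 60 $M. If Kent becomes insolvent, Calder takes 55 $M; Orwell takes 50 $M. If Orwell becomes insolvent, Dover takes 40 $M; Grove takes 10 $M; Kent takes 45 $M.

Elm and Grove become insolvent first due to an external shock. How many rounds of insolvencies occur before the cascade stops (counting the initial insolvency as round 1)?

2

Round 1 — Elm, Grove become insolvent (initial).
  Dover: +60 → 60 ≥ 30
  Fenton: +35 → 35 < 100
  Orwell: +20 → 20 < 30
Round 2 — Dover becomes insolvent.
  Calder: +20 → 20 < 40
No further insolvencies.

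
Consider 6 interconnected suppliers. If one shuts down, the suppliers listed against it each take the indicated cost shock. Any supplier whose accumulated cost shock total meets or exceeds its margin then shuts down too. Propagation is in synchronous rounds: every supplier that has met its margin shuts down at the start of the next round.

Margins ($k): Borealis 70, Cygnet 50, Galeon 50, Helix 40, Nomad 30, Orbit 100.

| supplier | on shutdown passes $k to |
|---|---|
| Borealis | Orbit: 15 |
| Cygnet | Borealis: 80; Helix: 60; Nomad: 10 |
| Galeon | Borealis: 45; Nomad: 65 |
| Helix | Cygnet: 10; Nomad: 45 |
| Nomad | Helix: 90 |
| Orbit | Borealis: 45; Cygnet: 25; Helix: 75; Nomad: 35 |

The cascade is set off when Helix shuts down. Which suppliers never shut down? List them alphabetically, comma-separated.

Borealis, Cygnet, Galeon, Orbit

Round 1 — Helix shuts down (initial).
  Cygnet: +10 → 10 < 50
  Nomad: +45 → 45 ≥ 30
Round 2 — Nomad shuts down.
No further shutdowns.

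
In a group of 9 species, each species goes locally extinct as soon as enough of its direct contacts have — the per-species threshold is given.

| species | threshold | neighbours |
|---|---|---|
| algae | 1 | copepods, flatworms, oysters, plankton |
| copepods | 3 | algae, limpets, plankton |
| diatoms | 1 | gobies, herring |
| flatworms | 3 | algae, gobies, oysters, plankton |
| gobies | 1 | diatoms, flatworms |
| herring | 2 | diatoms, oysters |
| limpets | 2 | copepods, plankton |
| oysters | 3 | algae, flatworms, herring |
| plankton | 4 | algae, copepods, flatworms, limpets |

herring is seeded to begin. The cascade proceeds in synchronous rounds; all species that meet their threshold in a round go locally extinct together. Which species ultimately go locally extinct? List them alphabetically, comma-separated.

Round 1 — herring goes locally extinct (initial).
Round 2 — checking thresholds:
  diatoms: 1 of 2 neighbours ≥ 1, goes locally extinct.
  oysters: 1 of 3 neighbours < 3, below threshold.
Round 3 — checking thresholds:
  gobies: 1 of 2 neighbours ≥ 1, goes locally extinct.
  oysters: 1 of 3 neighbours < 3, below threshold.
Round 4 — no new extinctions; cascade stops.

diatoms, gobies, herring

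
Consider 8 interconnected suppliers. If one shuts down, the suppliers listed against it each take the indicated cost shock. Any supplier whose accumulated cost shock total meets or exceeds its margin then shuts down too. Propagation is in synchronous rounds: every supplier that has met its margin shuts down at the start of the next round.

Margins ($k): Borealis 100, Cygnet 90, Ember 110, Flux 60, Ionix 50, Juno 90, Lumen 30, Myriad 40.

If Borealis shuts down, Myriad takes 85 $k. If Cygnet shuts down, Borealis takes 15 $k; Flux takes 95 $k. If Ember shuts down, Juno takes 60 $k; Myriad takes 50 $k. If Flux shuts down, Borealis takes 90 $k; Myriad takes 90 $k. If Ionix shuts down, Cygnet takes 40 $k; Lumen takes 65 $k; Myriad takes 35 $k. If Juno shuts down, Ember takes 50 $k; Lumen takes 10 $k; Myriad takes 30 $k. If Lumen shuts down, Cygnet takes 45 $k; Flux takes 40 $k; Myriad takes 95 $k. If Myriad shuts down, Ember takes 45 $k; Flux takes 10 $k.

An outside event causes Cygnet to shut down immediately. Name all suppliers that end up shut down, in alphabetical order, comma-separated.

Borealis, Cygnet, Flux, Myriad

Round 1 — Cygnet shuts down (initial).
  Borealis: +15 → 15 < 100
  Flux: +95 → 95 ≥ 60
Round 2 — Flux shuts down.
  Borealis: +90 → 105 ≥ 100
  Myriad: +90 → 90 ≥ 40
Round 3 — Borealis, Myriad shut down.
  Ember: +45 → 45 < 110
No further shutdowns.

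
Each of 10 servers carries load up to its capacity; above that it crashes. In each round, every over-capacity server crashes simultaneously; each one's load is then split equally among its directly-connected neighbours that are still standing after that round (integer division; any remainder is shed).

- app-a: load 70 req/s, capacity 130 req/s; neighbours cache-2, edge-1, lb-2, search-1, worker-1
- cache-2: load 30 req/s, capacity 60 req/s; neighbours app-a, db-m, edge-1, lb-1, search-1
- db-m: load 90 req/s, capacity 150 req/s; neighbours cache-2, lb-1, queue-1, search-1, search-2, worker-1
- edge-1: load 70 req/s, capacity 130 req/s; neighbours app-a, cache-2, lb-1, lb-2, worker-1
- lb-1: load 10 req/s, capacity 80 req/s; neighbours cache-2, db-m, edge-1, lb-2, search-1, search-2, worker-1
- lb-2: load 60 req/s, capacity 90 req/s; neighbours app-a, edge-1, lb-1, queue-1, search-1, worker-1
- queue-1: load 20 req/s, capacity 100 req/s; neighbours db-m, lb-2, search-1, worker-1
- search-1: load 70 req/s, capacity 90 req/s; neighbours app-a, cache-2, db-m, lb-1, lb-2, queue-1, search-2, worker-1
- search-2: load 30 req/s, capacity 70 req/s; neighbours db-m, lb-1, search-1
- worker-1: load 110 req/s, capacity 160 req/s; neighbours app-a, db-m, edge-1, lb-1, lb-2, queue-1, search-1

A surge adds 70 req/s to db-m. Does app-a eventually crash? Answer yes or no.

no

Round 1 — db-m at 160 > 150. db-m crashes.
  db-m sheds 160 req/s to cache-2, lb-1, queue-1, search-1, search-2, worker-1: 26 each (4 lost).
    cache-2: 30+26 = 56 ≤ 60
    lb-1: 10+26 = 36 ≤ 80
    queue-1: 20+26 = 46 ≤ 100
    search-1: 70+26 = 96 > 90
    search-2: 30+26 = 56 ≤ 70
    worker-1: 110+26 = 136 ≤ 160
Round 2 — search-1 crashes.
  search-1 sheds 96 req/s to app-a, cache-2, lb-1, lb-2, queue-1, search-2, worker-1: 13 each (5 lost).
    app-a: 70+13 = 83 ≤ 130
    cache-2: 56+13 = 69 > 60
    lb-1: 36+13 = 49 ≤ 80
    lb-2: 60+13 = 73 ≤ 90
    queue-1: 46+13 = 59 ≤ 100
    search-2: 56+13 = 69 ≤ 70
    worker-1: 136+13 = 149 ≤ 160
Round 3 — cache-2 crashes.
  cache-2 sheds 69 req/s to app-a, edge-1, lb-1: 23 each.
    app-a: 83+23 = 106 ≤ 130
    edge-1: 70+23 = 93 ≤ 130
    lb-1: 49+23 = 72 ≤ 80
No further crashes.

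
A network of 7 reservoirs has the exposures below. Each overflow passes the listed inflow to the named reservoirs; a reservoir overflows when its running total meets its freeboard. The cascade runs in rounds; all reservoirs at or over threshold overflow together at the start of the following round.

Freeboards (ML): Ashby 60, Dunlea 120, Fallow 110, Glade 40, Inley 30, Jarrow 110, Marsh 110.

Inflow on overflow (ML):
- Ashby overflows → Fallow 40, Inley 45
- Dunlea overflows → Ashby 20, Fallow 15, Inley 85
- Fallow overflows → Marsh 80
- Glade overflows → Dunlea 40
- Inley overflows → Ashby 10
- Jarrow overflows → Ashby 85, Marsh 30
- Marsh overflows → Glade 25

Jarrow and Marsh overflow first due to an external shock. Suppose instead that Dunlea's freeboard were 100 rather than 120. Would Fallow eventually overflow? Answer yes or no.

With Dunlea's freeboard at 100:
Round 1 — Jarrow, Marsh overflow (initial).
  Ashby: +85 → 85 ≥ 60
  Glade: +25 → 25 < 40
Round 2 — Ashby overflows.
  Fallow: +40 → 40 < 110
  Inley: +45 → 45 ≥ 30
Round 3 — Inley overflows.
No further overflows.

no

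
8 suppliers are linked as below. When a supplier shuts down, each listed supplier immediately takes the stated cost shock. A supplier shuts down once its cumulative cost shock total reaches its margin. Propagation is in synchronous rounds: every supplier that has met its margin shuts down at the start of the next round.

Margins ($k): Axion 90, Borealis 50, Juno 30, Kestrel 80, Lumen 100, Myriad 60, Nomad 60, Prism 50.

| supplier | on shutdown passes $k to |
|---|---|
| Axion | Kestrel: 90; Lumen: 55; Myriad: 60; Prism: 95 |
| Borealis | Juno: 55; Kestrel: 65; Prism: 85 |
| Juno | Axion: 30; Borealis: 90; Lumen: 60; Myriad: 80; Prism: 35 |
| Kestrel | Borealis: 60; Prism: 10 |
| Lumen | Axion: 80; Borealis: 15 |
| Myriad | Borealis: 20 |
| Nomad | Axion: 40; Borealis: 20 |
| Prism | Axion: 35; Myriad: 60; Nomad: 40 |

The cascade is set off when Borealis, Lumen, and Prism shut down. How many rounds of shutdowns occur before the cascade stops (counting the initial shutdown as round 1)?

Round 1 — Borealis, Lumen, Prism shut down (initial).
  Axion: +80+35 → 115 ≥ 90
  Juno: +55 → 55 ≥ 30
  Kestrel: +65 → 65 < 80
  Myriad: +60 → 60 ≥ 60
  Nomad: +40 → 40 < 60
Round 2 — Axion, Juno, Myriad shut down.
  Kestrel: +90 → 155 ≥ 80
Round 3 — Kestrel shuts down.
No further shutdowns.

3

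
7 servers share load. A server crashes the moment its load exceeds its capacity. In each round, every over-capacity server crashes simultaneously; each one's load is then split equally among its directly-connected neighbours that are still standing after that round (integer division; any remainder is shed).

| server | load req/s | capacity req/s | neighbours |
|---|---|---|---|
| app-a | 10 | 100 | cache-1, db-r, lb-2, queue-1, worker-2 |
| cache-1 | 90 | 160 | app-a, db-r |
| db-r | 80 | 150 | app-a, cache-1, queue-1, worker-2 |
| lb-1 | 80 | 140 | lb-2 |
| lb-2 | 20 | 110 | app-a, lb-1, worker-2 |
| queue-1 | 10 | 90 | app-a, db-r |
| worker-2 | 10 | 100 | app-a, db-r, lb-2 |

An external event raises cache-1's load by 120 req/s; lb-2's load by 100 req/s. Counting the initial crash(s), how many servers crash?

Round 1 — cache-1 at 210 > 160; lb-2 at 120 > 110. cache-1, lb-2 crash.
  cache-1 sheds 210 req/s to app-a, db-r: 105 each.
    app-a: 10+105 = 115 > 100
    db-r: 80+105 = 185 > 150
  lb-2 sheds 120 req/s to app-a, lb-1, worker-2: 40 each.
    app-a: 115+40 = 155 > 100
    lb-1: 80+40 = 120 ≤ 140
    worker-2: 10+40 = 50 ≤ 100
Round 2 — app-a, db-r crash.
  app-a sheds 155 req/s to queue-1, worker-2: 77 each (1 lost).
    queue-1: 10+77 = 87 ≤ 90
    worker-2: 50+77 = 127 > 100
  db-r sheds 185 req/s to queue-1, worker-2: 92 each (1 lost).
    queue-1: 87+92 = 179 > 90
    worker-2: 127+92 = 219 > 100
Round 3 — queue-1, worker-2 crash.
  queue-1 sheds 179 req/s: no online neighbours, lost.
  worker-2 sheds 219 req/s: no online neighbours, lost.
No further crashes.

6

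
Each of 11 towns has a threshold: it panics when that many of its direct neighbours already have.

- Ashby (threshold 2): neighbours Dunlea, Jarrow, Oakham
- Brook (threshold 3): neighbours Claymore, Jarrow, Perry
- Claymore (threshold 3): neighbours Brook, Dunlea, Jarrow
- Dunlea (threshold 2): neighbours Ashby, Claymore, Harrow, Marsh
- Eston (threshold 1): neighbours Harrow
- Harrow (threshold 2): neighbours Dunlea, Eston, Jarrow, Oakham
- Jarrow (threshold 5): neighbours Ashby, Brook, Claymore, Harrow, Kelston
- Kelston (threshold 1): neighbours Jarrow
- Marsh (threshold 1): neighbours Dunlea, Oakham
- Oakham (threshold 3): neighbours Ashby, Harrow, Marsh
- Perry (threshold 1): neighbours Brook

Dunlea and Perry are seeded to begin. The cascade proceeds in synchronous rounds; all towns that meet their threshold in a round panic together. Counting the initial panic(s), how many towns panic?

Round 1 — Dunlea, Perry panic (initial).
Round 2 — checking thresholds:
  Ashby: 1 of 3 neighbours < 2, not yet.
  Brook: 1 of 3 neighbours < 3, not yet.
  Claymore: 1 of 3 neighbours < 3, not yet.
  Harrow: 1 of 4 neighbours < 2, not yet.
  Marsh: 1 of 2 neighbours ≥ 1, panics.
Round 3 — no new panics; cascade stops.

3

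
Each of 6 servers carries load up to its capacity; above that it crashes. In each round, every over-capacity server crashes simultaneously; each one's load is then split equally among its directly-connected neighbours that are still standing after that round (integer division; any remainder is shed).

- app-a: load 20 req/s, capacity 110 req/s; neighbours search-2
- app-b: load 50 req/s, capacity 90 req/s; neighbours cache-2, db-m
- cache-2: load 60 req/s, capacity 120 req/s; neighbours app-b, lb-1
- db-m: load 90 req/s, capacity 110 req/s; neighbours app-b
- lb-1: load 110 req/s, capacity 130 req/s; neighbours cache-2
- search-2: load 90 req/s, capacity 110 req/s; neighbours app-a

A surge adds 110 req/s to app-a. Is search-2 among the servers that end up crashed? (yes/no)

Round 1 — app-a at 130 > 110. app-a crashes.
  app-a sheds 130 req/s to search-2: 130 each.
    search-2: 90+130 = 220 > 110
Round 2 — search-2 crashes.
  search-2 sheds 220 req/s: no online neighbours, lost.
No further crashes.

yes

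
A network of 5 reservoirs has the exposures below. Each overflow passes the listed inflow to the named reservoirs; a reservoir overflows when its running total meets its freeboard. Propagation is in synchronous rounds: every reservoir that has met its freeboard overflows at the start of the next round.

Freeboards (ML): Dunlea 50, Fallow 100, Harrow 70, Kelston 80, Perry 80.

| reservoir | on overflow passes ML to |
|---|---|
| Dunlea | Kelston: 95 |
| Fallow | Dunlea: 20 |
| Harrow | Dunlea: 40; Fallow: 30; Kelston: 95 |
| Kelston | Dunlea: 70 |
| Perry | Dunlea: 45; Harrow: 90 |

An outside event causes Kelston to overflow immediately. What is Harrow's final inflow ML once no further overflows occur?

0

Round 1 — Kelston overflows (initial).
  Dunlea: +70 → 70 ≥ 50
Round 2 — Dunlea overflows.
No further overflows.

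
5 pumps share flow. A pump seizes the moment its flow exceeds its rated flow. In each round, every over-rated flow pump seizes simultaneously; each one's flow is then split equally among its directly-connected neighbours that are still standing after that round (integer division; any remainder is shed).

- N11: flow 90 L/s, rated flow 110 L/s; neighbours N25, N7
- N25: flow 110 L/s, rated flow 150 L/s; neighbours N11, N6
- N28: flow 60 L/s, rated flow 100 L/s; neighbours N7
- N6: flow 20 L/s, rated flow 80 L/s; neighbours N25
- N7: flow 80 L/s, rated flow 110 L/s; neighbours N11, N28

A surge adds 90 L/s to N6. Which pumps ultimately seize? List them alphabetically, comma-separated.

N11, N25, N28, N6, N7

Round 1 — N6 at 110 > 80. N6 seizes.
  N6 sheds 110 L/s to N25: 110 each.
    N25: 110+110 = 220 > 150
Round 2 — N25 seizes.
  N25 sheds 220 L/s to N11: 220 each.
    N11: 90+220 = 310 > 110
Round 3 — N11 seizes.
  N11 sheds 310 L/s to N7: 310 each.
    N7: 80+310 = 390 > 110
Round 4 — N7 seizes.
  N7 sheds 390 L/s to N28: 390 each.
    N28: 60+390 = 450 > 100
Round 5 — N28 seizes.
  N28 sheds 450 L/s: no online neighbours, lost.
No further seizures.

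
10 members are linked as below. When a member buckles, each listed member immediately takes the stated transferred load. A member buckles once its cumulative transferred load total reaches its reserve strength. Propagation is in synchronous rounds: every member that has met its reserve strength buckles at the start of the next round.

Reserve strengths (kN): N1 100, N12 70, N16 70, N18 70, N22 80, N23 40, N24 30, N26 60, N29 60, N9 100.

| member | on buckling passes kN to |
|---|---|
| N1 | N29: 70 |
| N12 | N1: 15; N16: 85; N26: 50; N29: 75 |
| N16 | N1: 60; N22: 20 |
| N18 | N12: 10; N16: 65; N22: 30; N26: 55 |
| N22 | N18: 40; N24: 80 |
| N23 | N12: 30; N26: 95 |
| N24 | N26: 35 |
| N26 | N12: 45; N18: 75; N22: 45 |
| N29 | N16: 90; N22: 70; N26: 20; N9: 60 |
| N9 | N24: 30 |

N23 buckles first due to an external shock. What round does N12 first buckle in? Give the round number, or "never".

3

Round 1 — N23 buckles (initial).
  N12: +30 → 30 < 70
  N26: +95 → 95 ≥ 60
Round 2 — N26 buckles.
  N12: +45 → 75 ≥ 70
  N18: +75 → 75 ≥ 70
  N22: +45 → 45 < 80
Round 3 — N12, N18 buckle.
  N1: +15 → 15 < 100
  N16: +85+65 → 150 ≥ 70
  N22: +30 → 75 < 80
  N29: +75 → 75 ≥ 60
Round 4 — N16, N29 buckle.
  N1: +60 → 75 < 100
  N22: +20+70 → 165 ≥ 80
  N9: +60 → 60 < 100
Round 5 — N22 buckles.
  N24: +80 → 80 ≥ 30
Round 6 — N24 buckles.
No further bucklings.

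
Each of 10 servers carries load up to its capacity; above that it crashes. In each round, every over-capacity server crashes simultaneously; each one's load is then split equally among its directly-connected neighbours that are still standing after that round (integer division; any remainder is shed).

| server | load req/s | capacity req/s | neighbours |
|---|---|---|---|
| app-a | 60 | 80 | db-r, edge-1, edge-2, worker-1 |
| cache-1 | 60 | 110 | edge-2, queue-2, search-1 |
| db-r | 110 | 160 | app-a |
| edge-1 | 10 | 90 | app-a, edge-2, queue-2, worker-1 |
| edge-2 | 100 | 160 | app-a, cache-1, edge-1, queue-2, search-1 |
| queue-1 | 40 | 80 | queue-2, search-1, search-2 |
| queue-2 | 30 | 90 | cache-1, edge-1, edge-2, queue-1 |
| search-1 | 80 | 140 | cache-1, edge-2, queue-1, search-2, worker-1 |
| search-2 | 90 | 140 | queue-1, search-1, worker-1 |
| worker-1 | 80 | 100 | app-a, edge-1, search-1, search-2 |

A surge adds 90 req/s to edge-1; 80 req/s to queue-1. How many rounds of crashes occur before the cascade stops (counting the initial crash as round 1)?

Round 1 — edge-1 at 100 > 90; queue-1 at 120 > 80. edge-1, queue-1 crash.
  edge-1 sheds 100 req/s to app-a, edge-2, queue-2, worker-1: 25 each.
    app-a: 60+25 = 85 > 80
    edge-2: 100+25 = 125 ≤ 160
    queue-2: 30+25 = 55 ≤ 90
    worker-1: 80+25 = 105 > 100
  queue-1 sheds 120 req/s to queue-2, search-1, search-2: 40 each.
    queue-2: 55+40 = 95 > 90
    search-1: 80+40 = 120 ≤ 140
    search-2: 90+40 = 130 ≤ 140
Round 2 — app-a, queue-2, worker-1 crash.
  app-a sheds 85 req/s to db-r, edge-2: 42 each (1 lost).
    db-r: 110+42 = 152 ≤ 160
    edge-2: 125+42 = 167 > 160
  queue-2 sheds 95 req/s to cache-1, edge-2: 47 each (1 lost).
    cache-1: 60+47 = 107 ≤ 110
    edge-2: 167+47 = 214 > 160
  worker-1 sheds 105 req/s to search-1, search-2: 52 each (1 lost).
    search-1: 120+52 = 172 > 140
    search-2: 130+52 = 182 > 140
Round 3 — edge-2, search-1, search-2 crash.
  edge-2 sheds 214 req/s to cache-1: 214 each.
    cache-1: 107+214 = 321 > 110
  search-1 sheds 172 req/s to cache-1: 172 each.
    cache-1: 321+172 = 493 > 110
  search-2 sheds 182 req/s: no online neighbours, lost.
Round 4 — cache-1 crashes.
  cache-1 sheds 493 req/s: no online neighbours, lost.
No further crashes.

4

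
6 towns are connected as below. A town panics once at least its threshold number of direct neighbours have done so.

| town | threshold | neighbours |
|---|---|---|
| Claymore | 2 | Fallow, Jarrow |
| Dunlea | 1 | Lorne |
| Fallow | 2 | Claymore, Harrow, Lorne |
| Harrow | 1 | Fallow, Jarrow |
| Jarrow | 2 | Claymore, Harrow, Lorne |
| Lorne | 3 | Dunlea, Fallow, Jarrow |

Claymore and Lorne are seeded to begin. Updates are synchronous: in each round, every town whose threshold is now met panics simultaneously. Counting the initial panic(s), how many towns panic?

6

Round 1 — Claymore, Lorne panic (initial).
Round 2 — checking thresholds:
  Dunlea: 1 of 1 neighbours ≥ 1, panics.
  Fallow: 2 of 3 neighbours ≥ 2, panics.
  Jarrow: 2 of 3 neighbours ≥ 2, panics.
Round 3 — checking thresholds:
  Harrow: 2 of 2 neighbours ≥ 1, panics.
Round 4 — no new panics; cascade stops.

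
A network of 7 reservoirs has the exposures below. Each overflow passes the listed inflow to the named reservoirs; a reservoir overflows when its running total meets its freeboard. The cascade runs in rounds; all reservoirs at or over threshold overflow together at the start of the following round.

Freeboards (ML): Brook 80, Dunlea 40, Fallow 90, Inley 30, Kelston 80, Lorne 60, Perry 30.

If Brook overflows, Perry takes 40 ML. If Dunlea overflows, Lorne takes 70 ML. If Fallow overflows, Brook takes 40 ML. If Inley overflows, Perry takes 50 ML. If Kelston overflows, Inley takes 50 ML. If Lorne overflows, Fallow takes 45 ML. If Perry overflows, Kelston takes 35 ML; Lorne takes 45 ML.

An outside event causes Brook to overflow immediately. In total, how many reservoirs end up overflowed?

2

Round 1 — Brook overflows (initial).
  Perry: +40 → 40 ≥ 30
Round 2 — Perry overflows.
  Kelston: +35 → 35 < 80
  Lorne: +45 → 45 < 60
No further overflows.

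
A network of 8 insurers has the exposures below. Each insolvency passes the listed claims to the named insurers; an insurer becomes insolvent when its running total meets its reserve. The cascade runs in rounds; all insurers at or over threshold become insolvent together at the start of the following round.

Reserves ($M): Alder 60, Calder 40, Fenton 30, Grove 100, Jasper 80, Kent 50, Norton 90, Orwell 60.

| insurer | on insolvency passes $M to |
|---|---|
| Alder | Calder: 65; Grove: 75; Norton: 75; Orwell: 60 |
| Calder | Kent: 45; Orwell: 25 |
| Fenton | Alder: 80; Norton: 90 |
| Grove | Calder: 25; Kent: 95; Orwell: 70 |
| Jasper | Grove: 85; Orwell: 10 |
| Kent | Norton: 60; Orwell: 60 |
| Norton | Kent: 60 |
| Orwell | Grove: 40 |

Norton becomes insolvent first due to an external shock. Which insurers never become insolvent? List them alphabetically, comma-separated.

Round 1 — Norton becomes insolvent (initial).
  Kent: +60 → 60 ≥ 50
Round 2 — Kent becomes insolvent.
  Orwell: +60 → 60 ≥ 60
Round 3 — Orwell becomes insolvent.
  Grove: +40 → 40 < 100
No further insolvencies.

Alder, Calder, Fenton, Grove, Jasper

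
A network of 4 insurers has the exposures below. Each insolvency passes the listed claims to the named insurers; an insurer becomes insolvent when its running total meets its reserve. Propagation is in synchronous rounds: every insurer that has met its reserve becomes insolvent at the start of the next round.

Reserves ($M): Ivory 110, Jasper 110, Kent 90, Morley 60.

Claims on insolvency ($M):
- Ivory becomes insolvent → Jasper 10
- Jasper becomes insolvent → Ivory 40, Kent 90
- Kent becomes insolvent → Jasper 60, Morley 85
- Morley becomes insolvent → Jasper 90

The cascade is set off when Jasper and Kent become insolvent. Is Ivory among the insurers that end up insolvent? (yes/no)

no

Round 1 — Jasper, Kent become insolvent (initial).
  Ivory: +40 → 40 < 110
  Morley: +85 → 85 ≥ 60
Round 2 — Morley becomes insolvent.
No further insolvencies.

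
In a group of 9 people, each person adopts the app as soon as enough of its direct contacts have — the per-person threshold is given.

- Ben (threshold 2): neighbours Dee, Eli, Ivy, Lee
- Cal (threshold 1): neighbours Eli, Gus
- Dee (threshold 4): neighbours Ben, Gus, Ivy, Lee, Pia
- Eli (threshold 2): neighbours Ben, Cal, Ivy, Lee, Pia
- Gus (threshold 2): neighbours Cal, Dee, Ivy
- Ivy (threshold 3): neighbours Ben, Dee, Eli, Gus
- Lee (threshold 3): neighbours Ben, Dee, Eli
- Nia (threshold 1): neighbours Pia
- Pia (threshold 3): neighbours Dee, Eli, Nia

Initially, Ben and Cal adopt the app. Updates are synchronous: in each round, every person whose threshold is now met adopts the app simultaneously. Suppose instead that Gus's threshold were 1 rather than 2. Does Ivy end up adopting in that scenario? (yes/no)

With Gus's threshold at 1:
Round 1 — Ben, Cal adopt the app (initial).
Round 2 — checking thresholds:
  Dee: 1 of 5 neighbours < 4, not yet.
  Eli: 2 of 5 neighbours ≥ 2, adopts the app.
  Gus: 1 of 3 neighbours ≥ 1, adopts the app.
  Ivy: 1 of 4 neighbours < 3, not yet.
  Lee: 1 of 3 neighbours < 3, not yet.
Round 3 — checking thresholds:
  Dee: 2 of 5 neighbours < 4, not yet.
  Ivy: 3 of 4 neighbours ≥ 3, adopts the app.
  Lee: 2 of 3 neighbours < 3, not yet.
  Pia: 1 of 3 neighbours < 3, not yet.
Round 4 — no new adoptions; cascade stops.

yes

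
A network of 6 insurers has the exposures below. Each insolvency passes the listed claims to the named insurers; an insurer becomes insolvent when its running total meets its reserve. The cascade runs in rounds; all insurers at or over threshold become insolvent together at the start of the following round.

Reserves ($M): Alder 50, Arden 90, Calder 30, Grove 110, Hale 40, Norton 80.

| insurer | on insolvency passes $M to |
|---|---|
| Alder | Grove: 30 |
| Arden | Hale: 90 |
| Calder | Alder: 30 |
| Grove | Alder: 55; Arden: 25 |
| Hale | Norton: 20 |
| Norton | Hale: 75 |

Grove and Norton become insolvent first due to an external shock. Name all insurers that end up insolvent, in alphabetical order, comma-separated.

Round 1 — Grove, Norton become insolvent (initial).
  Alder: +55 → 55 ≥ 50
  Arden: +25 → 25 < 90
  Hale: +75 → 75 ≥ 40
Round 2 — Alder, Hale become insolvent.
No further insolvencies.

Alder, Grove, Hale, Norton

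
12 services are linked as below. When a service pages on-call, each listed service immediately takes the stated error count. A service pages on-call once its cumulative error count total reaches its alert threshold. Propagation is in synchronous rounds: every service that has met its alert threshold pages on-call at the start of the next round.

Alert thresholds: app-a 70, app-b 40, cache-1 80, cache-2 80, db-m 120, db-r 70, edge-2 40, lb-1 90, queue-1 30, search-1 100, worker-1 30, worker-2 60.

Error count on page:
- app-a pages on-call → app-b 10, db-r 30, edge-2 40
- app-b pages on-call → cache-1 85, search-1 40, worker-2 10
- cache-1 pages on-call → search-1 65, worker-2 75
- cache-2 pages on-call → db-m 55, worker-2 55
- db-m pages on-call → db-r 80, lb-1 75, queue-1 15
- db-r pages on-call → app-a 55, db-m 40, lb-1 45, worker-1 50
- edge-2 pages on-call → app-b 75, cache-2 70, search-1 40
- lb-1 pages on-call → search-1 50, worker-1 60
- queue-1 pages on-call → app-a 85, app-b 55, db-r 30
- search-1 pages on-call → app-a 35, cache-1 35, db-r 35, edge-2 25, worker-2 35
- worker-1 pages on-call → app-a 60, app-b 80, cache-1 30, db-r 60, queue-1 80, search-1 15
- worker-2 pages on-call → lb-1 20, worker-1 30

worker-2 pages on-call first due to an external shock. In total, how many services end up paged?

9

Round 1 — worker-2 pages on-call (initial).
  lb-1: +20 → 20 < 90
  worker-1: +30 → 30 ≥ 30
Round 2 — worker-1 pages on-call.
  app-a: +60 → 60 < 70
  app-b: +80 → 80 ≥ 40
  cache-1: +30 → 30 < 80
  db-r: +60 → 60 < 70
  queue-1: +80 → 80 ≥ 30
  search-1: +15 → 15 < 100
Round 3 — app-b, queue-1 page on-call.
  app-a: +85 → 145 ≥ 70
  cache-1: +85 → 115 ≥ 80
  db-r: +30 → 90 ≥ 70
  search-1: +40 → 55 < 100
Round 4 — app-a, cache-1, db-r page on-call.
  db-m: +40 → 40 < 120
  edge-2: +40 → 40 ≥ 40
  lb-1: +45 → 65 < 90
  search-1: +65 → 120 ≥ 100
Round 5 — edge-2, search-1 page on-call.
  cache-2: +70 → 70 < 80
No further pages.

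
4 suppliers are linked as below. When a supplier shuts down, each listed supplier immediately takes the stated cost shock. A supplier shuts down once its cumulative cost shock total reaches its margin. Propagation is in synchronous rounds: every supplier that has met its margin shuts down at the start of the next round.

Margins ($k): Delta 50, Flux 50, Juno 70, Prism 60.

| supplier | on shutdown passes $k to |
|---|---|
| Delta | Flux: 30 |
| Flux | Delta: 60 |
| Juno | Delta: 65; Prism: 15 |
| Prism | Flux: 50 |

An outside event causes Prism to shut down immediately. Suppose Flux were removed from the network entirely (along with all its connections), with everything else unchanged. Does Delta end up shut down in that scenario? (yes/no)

no

With Flux removed:
Round 1 — Prism shuts down (initial).
No further shutdowns.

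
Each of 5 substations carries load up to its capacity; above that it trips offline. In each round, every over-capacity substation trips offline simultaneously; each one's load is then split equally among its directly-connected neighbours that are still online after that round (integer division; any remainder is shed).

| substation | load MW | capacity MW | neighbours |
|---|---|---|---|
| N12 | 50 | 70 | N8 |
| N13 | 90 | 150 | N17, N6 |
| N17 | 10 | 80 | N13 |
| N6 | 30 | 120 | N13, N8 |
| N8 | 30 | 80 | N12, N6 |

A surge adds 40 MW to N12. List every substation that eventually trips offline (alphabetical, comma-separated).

N12, N13, N17, N6, N8

Round 1 — N12 at 90 > 70. N12 trips offline.
  N12 sheds 90 MW to N8: 90 each.
    N8: 30+90 = 120 > 80
Round 2 — N8 trips offline.
  N8 sheds 120 MW to N6: 120 each.
    N6: 30+120 = 150 > 120
Round 3 — N6 trips offline.
  N6 sheds 150 MW to N13: 150 each.
    N13: 90+150 = 240 > 150
Round 4 — N13 trips offline.
  N13 sheds 240 MW to N17: 240 each.
    N17: 10+240 = 250 > 80
Round 5 — N17 trips offline.
  N17 sheds 250 MW: no online neighbours, lost.
No further trips.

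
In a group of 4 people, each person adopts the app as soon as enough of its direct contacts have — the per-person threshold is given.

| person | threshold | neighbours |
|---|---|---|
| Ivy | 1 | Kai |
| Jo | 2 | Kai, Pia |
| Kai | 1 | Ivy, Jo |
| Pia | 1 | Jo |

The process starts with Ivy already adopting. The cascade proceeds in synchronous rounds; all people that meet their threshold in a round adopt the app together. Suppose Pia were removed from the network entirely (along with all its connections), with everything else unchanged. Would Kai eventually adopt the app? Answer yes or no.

With Pia removed:
Round 1 — Ivy adopts the app (initial).
Round 2 — checking thresholds:
  Kai: 1 of 2 neighbours ≥ 1, adopts the app.
Round 3 — no new adoptions; cascade stops.

yes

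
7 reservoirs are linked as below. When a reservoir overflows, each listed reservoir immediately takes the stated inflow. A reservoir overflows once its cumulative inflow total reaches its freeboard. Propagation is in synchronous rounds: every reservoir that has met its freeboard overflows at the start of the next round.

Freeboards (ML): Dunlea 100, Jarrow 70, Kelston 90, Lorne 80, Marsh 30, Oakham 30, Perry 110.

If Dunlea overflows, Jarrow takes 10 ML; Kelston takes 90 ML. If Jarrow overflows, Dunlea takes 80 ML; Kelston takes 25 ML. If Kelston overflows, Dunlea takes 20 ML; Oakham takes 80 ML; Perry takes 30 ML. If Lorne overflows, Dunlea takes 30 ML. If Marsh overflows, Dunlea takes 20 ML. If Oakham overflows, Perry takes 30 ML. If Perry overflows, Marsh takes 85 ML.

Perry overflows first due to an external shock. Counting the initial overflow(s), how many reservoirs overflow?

Round 1 — Perry overflows (initial).
  Marsh: +85 → 85 ≥ 30
Round 2 — Marsh overflows.
  Dunlea: +20 → 20 < 100
No further overflows.

2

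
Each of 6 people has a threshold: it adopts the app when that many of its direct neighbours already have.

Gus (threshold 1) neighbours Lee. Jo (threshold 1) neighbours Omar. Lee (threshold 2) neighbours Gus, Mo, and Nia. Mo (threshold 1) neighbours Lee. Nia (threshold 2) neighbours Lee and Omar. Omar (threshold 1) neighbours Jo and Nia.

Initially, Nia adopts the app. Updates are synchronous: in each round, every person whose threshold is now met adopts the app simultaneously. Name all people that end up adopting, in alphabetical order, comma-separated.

Jo, Nia, Omar

Round 1 — Nia adopts the app (initial).
Round 2 — checking thresholds:
  Lee: 1 of 3 neighbours < 2, holds.
  Omar: 1 of 2 neighbours ≥ 1, adopts the app.
Round 3 — checking thresholds:
  Jo: 1 of 1 neighbours ≥ 1, adopts the app.
  Lee: 1 of 3 neighbours < 2, holds.
Round 4 — no new adoptions; cascade stops.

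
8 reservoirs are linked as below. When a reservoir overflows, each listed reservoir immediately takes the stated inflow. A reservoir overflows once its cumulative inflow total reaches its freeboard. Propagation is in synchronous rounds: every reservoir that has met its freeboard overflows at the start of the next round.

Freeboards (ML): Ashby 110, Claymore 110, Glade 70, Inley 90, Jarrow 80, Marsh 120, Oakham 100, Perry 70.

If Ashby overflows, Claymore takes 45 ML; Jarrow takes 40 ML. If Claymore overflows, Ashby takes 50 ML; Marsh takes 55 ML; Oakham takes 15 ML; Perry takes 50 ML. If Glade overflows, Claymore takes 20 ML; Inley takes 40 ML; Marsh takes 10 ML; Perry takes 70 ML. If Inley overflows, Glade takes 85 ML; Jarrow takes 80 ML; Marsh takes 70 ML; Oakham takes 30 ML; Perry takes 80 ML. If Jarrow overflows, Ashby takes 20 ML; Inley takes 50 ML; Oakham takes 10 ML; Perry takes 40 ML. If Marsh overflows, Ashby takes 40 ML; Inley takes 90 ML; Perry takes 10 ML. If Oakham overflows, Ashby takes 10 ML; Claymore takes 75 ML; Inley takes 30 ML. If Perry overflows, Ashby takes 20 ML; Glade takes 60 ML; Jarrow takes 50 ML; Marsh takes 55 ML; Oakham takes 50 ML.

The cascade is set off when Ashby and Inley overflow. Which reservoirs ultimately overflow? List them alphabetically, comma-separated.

Ashby, Glade, Inley, Jarrow, Marsh, Perry

Round 1 — Ashby, Inley overflow (initial).
  Claymore: +45 → 45 < 110
  Glade: +85 → 85 ≥ 70
  Jarrow: +40+80 → 120 ≥ 80
  Marsh: +70 → 70 < 120
  Oakham: +30 → 30 < 100
  Perry: +80 → 80 ≥ 70
Round 2 — Glade, Jarrow, Perry overflow.
  Claymore: +20 → 65 < 110
  Marsh: +10+55 → 135 ≥ 120
  Oakham: +10+50 → 90 < 100
Round 3 — Marsh overflows.
No further overflows.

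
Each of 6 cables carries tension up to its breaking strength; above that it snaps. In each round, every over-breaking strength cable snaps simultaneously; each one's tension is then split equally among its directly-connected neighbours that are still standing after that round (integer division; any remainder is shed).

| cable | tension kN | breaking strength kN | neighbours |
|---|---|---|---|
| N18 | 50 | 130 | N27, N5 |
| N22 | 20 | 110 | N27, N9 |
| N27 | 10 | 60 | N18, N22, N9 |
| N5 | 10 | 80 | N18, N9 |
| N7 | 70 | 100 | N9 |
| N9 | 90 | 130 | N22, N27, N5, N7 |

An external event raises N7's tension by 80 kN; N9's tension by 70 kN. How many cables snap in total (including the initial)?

Round 1 — N7 at 150 > 100; N9 at 160 > 130. N7, N9 snap.
  N7 sheds 150 kN: no online neighbours, lost.
  N9 sheds 160 kN to N22, N27, N5: 53 each (1 lost).
    N22: 20+53 = 73 ≤ 110
    N27: 10+53 = 63 > 60
    N5: 10+53 = 63 ≤ 80
Round 2 — N27 snaps.
  N27 sheds 63 kN to N18, N22: 31 each (1 lost).
    N18: 50+31 = 81 ≤ 130
    N22: 73+31 = 104 ≤ 110
No further breaks.

3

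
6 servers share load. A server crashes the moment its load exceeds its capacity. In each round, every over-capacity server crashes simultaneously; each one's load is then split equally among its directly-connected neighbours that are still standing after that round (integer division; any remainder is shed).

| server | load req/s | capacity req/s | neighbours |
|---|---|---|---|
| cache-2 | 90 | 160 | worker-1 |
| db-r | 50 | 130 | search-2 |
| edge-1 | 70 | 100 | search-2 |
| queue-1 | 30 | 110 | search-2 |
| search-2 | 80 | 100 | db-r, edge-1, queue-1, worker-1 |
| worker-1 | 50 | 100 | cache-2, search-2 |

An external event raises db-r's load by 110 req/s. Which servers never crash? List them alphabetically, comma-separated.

queue-1

Round 1 — db-r at 160 > 130. db-r crashes.
  db-r sheds 160 req/s to search-2: 160 each.
    search-2: 80+160 = 240 > 100
Round 2 — search-2 crashes.
  search-2 sheds 240 req/s to edge-1, queue-1, worker-1: 80 each.
    edge-1: 70+80 = 150 > 100
    queue-1: 30+80 = 110 ≤ 110
    worker-1: 50+80 = 130 > 100
Round 3 — edge-1, worker-1 crash.
  edge-1 sheds 150 req/s: no online neighbours, lost.
  worker-1 sheds 130 req/s to cache-2: 130 each.
    cache-2: 90+130 = 220 > 160
Round 4 — cache-2 crashes.
  cache-2 sheds 220 req/s: no online neighbours, lost.
No further crashes.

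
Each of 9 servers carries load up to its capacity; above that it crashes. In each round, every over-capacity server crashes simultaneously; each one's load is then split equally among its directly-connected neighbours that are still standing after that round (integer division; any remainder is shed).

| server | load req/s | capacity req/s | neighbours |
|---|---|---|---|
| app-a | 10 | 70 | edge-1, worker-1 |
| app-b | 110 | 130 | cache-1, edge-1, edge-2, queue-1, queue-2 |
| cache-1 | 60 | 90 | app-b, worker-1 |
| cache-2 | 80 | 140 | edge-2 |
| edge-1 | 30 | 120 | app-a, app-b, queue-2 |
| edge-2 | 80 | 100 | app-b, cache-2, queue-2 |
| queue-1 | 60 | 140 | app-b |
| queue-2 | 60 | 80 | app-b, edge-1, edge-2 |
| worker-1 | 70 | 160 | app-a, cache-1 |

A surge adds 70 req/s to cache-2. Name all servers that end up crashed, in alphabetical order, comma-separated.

Round 1 — cache-2 at 150 > 140. cache-2 crashes.
  cache-2 sheds 150 req/s to edge-2: 150 each.
    edge-2: 80+150 = 230 > 100
Round 2 — edge-2 crashes.
  edge-2 sheds 230 req/s to app-b, queue-2: 115 each.
    app-b: 110+115 = 225 > 130
    queue-2: 60+115 = 175 > 80
Round 3 — app-b, queue-2 crash.
  app-b sheds 225 req/s to cache-1, edge-1, queue-1: 75 each.
    cache-1: 60+75 = 135 > 90
    edge-1: 30+75 = 105 ≤ 120
    queue-1: 60+75 = 135 ≤ 140
  queue-2 sheds 175 req/s to edge-1: 175 each.
    edge-1: 105+175 = 280 > 120
Round 4 — cache-1, edge-1 crash.
  cache-1 sheds 135 req/s to worker-1: 135 each.
    worker-1: 70+135 = 205 > 160
  edge-1 sheds 280 req/s to app-a: 280 each.
    app-a: 10+280 = 290 > 70
Round 5 — app-a, worker-1 crash.
  app-a sheds 290 req/s: no online neighbours, lost.
  worker-1 sheds 205 req/s: no online neighbours, lost.
No further crashes.

app-a, app-b, cache-1, cache-2, edge-1, edge-2, queue-2, worker-1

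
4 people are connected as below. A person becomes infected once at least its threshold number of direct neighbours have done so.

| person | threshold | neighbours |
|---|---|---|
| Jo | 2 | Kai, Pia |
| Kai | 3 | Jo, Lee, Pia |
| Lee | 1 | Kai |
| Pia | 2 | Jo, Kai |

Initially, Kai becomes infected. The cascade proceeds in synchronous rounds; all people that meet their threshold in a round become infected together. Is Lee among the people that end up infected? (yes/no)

Round 1 — Kai becomes infected (initial).
Round 2 — checking thresholds:
  Jo: 1 of 2 neighbours < 2, not yet.
  Lee: 1 of 1 neighbours ≥ 1, becomes infected.
  Pia: 1 of 2 neighbours < 2, not yet.
Round 3 — no new infections; cascade stops.

yes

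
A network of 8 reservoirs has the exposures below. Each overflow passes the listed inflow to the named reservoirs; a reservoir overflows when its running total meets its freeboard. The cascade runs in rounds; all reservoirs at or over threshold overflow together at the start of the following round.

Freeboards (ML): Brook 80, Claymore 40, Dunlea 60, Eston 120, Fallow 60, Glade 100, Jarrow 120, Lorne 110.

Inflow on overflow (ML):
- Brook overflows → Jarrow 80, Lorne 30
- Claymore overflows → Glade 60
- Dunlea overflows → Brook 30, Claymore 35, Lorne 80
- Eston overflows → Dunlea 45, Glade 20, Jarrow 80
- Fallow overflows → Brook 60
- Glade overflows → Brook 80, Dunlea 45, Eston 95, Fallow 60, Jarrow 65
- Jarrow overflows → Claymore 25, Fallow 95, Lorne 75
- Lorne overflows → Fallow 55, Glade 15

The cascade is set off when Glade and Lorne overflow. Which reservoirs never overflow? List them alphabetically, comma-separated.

Round 1 — Glade, Lorne overflow (initial).
  Brook: +80 → 80 ≥ 80
  Dunlea: +45 → 45 < 60
  Eston: +95 → 95 < 120
  Fallow: +60+55 → 115 ≥ 60
  Jarrow: +65 → 65 < 120
Round 2 — Brook, Fallow overflow.
  Jarrow: +80 → 145 ≥ 120
Round 3 — Jarrow overflows.
  Claymore: +25 → 25 < 40
No further overflows.

Claymore, Dunlea, Eston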